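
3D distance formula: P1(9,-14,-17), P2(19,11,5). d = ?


dx=10, dy=25, dz=22
d = sqrt(100+625+484) = sqrt(1209) = 34.7707

34.7707


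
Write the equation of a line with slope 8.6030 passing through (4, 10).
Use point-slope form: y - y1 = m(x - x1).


y - 10 = 8.6030(x - 4)
y = 8.6030x + 10 - 8.6030*4
y = 8.6030x - 24.4120

y = 8.6030x - 24.4120


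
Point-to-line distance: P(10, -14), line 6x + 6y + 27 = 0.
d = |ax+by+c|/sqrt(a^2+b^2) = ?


|6*10 + 6*(-14) + 27| = |3| = 3
sqrt(36 + 36) = sqrt(72) = 8.4853
d = 3/sqrt(72) = 0.3536

0.3536


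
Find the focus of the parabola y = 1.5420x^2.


a = 1.5420
4a = 6.1680
focus = (0, 1/6.1680) = (0, 0.1621)

Focus = (0, 0.1621)


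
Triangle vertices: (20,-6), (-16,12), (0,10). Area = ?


20*(12-10) = 40
-16*(10+ 6) = -256
0*(-6-12) = 0
sum = -216
Area = |-216|/2 = 108.0000

108.0000 sq units


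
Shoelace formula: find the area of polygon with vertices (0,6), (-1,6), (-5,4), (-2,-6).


sum(xi*y_{i+1}) = 0*6 - 1*4 - 5*(-6) - 2*6 = 14
sum(yi*x_{i+1}) = 6*(-1) + 6*(-5) + 4*(-2) - 6*0 = -44
Area = |14 + 44|/2 = 58/2 = 29.0000

29.0000 sq units


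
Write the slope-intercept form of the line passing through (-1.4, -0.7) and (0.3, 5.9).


m = (6.6)/(1.7) = 3.8824
b = y1 - m*x1 = -0.7 - (6.6*(-1.4))/(1.7) = -0.7 + 5.4353 = 4.7353

y = 3.8824x + 4.7353


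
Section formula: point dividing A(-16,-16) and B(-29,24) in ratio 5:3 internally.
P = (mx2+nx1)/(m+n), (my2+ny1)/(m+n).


Px = (5*(-29) + 3*(-16))/8 = -193/8 = -24.1250
Py = (5*24 + 3*(-16))/8 = 72/8 = 9.0000

P = (-24.1250, 9.0000)


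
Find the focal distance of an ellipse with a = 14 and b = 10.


c^2 = 14^2 - 10^2 = 196 - 100 = 96
c = sqrt(96) = 9.7980

c = 9.7980


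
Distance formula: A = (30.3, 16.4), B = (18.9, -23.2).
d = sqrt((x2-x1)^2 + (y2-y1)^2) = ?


dx = 18.9 - 30.3 = -11.4
dy = -23.2 - 16.4 = -39.6
d = sqrt(129.96 + 1568.16) = sqrt(1698.12) = 41.2083

41.2083


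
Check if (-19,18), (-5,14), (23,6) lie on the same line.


-19*(14-6) - 5*(6-18) + 23*(18-14)
= -152 + 60 + 92 = 0

Yes, collinear (determinant = 0)


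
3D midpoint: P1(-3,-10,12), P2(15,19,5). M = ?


Mx = (-3+15)/2 = 6.0000
My = (-10+19)/2 = 4.5000
Mz = (12+5)/2 = 8.5000

M = (6.0000, 4.5000, 8.5000)


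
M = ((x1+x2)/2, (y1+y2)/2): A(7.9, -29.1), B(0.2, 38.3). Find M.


Mx = (7.9 + 0.2)/2 = 8.1/2 = 4.0500
My = (-29.1 + 38.3)/2 = 9.2/2 = 4.6000

(4.0500, 4.6000)


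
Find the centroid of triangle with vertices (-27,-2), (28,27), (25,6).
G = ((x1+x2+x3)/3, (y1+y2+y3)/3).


Gx = (-27+28+25)/3 = 26/3 = 8.6667
Gy = (-2+27+6)/3 = 31/3 = 10.3333

G = (8.6667, 10.3333)


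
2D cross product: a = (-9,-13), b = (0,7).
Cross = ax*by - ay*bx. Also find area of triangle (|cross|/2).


cross = -9*7 + 13*0 = -63 - 0 = -63
Triangle area = |-63|/2 = 63/2 = 31.5000

cross = -63, triangle area = 31.5000


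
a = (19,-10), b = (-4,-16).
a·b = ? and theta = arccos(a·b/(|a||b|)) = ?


a·b = 19*(-4) - 10*(-16) = -76 + 160 = 84
|a| = sqrt(361+100) = 21.4709
|b| = sqrt(16+256) = 16.4924
cos(theta) = 84/(sqrt(461)*sqrt(272)) = 84/sqrt(125392) = 0.237216
theta = arccos(84/sqrt(125392)) = 76.2777 degrees

a·b = 84, theta = 76.2777 deg


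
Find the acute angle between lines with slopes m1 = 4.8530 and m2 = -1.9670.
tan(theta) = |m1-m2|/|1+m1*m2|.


m1-m2 = 6.82
1+m1*m2 = -8.545851
tan(theta) = |6.82/(-8.545851)| = 0.798048
theta = arctan(|6.82/(-8.545851)|) = 38.5916 degrees (acute angle)

38.5916 degrees


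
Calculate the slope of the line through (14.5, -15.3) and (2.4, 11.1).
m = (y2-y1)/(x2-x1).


dy = 11.1 + 15.3 = 26.4
dx = 2.4 - 14.5 = -12.1
m = 26.4/(-12.1) = -2.1818

m = -2.1818


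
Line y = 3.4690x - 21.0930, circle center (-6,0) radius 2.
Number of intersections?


Substitute y = 3.4690x - 21.0930: (x+ 6)^2 + (3.4690x- 21.0930-0)^2 = 4
Expand to Ax^2 + Bx + C = 0, where b-k = -21.093
A = 1+m^2 = 13.033961
B = 2(m(b-k) - h) = 2(3.4690*(-21.093) + 6) = -134.343234
C = h^2 + (b-k)^2 - r^2 = 36 + 444.914649 - 4 = 476.914649
disc = B^2-4AC = 18048.1045 - 24864.3477 = -6816.2432
disc < 0

0 intersection points


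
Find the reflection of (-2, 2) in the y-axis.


Reflection rule for y-axis: (-x, y)
(-2, 2) -> (2, 2)

(2, 2)


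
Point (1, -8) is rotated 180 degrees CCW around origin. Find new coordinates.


cos(180) = -1, sin(180) = 0
x' = 1*(-1) + 8*0 = -1
y' = 1*0 - 8*(-1) = 8

(-1, 8)


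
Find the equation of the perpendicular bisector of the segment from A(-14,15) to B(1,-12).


Midpoint = (-6.5, 1.5)
Slope of AB = dy/dx = -27/15 = -1.8000
Perp slope = -dx/dy = 15/27 = 0.5556
b = My - (perp slope)*Mx = 1.5 + (15*(-6.5))/(-27) = 1.5 + 3.6111 = 5.1111

y = 0.5556x + 5.1111


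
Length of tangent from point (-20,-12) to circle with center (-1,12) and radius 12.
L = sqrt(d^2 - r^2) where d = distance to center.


d = sqrt((-20+ 1)^2 + (-12-12)^2) = sqrt(361+576) = 30.6105
L = sqrt(937.0000 - 144) = sqrt(793.0000) = 28.1603

28.1603


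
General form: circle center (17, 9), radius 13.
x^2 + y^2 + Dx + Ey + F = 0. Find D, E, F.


(x-17)^2 + (y-9)^2 = 13^2
D = -2h = -34, E = -2k = -18
F = h^2+k^2-r^2 = 289+81-169 = 201

D = -34, E = -18, F = 201


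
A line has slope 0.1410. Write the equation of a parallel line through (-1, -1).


Parallel lines have equal slopes.
m2 = 0.1410
b2 = -1 - 0.1410*(-1) = -0.8590

y = 0.1410x - 0.8590


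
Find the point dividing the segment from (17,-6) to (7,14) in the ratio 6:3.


Px = (6*7 + 3*17)/9 = 93/9 = 10.3333
Py = (6*14 + 3*(-6))/9 = 66/9 = 7.3333

P = (10.3333, 7.3333)


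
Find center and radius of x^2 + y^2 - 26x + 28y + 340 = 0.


h = -D/2 = 26/2 = 13
k = -E/2 = -28/2 = -14
r^2 = h^2 + k^2 - F = 169 + 196 - 340 = 25
r = 5

Center (13, -14), radius = 5


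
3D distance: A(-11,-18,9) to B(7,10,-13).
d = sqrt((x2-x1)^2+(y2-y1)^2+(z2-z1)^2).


dx=18, dy=28, dz=-22
d = sqrt(324+784+484) = sqrt(1592) = 39.8999

39.8999


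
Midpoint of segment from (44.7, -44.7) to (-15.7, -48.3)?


Mx = (44.7 - 15.7)/2 = 29/2 = 14.5000
My = (-44.7 - 48.3)/2 = -93.0/2 = -46.5000

(14.5000, -46.5000)


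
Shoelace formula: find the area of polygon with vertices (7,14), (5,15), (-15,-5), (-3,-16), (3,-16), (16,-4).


sum(xi*y_{i+1}) = 7*15 + 5*(-5) - 15*(-16) - 3*(-16) + 3*(-4) + 16*14 = 580
sum(yi*x_{i+1}) = 14*5 + 15*(-15) - 5*(-3) - 16*3 - 16*16 - 4*7 = -472
Area = |580 + 472|/2 = 1052/2 = 526.0000

526.0000 sq units


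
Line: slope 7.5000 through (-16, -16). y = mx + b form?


y + 16 = 7.5000(x + 16)
y = 7.5000x - 16 - 7.5000*(-16)
y = 7.5000x + 104.0000

y = 7.5000x + 104.0000


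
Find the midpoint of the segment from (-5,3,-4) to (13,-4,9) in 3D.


Mx = (-5+13)/2 = 4.0000
My = (3- 4)/2 = -0.5000
Mz = (-4+9)/2 = 2.5000

M = (4.0000, -0.5000, 2.5000)


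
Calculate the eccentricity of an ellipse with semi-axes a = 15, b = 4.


c = sqrt(225-16) = sqrt(209) = 14.4568
e = c/a = sqrt(209)/15 = 0.9638

e = 0.9638


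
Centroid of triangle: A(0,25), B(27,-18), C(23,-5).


Gx = (0+27+23)/3 = 50/3 = 16.6667
Gy = (25- 18- 5)/3 = 2/3 = 0.6667

G = (16.6667, 0.6667)


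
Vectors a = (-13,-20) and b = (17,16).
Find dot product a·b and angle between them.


a·b = -13*17 - 20*16 = -221 - 320 = -541
|a| = sqrt(169+400) = 23.8537
|b| = sqrt(289+256) = 23.3452
cos(theta) = -541/(sqrt(569)*sqrt(545)) = -541/sqrt(310105) = -0.971500
theta = arccos(-541/sqrt(310105)) = 166.2882 degrees

a·b = -541, theta = 166.2882 deg


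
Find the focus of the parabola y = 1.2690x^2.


a = 1.2690
4a = 5.0760
focus = (0, 1/5.0760) = (0, 0.1970)

Focus = (0, 0.1970)


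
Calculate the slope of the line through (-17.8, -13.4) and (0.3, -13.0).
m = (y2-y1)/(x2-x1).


dy = -13.0 + 13.4 = 0.4
dx = 0.3 + 17.8 = 18.1
m = 0.4/18.1 = 0.0221

m = 0.0221


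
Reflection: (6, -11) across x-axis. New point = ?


Reflection rule for x-axis: (x, -y)
(6, -11) -> (6, 11)

(6, 11)


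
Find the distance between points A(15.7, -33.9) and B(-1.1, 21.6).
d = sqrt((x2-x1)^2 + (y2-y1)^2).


dx = -1.1 - 15.7 = -16.8
dy = 21.6 + 33.9 = 55.5
d = sqrt(282.24 + 3080.25) = sqrt(3362.49) = 57.9870

57.9870


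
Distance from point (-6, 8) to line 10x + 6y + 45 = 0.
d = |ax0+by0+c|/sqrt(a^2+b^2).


|10*(-6) + 6*8 + 45| = |33| = 33
sqrt(100 + 36) = sqrt(136) = 11.6619
d = 33/sqrt(136) = 2.8297

2.8297


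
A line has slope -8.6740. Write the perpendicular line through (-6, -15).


Perpendicular slope = -1/m1 = -1/(-8.6740) = 0.1153
b2 = y0 - m2*x0 = -15 - 6/(-8.6740) = -15 + 0.6917 = -14.3083

y = 0.1153x - 14.3083


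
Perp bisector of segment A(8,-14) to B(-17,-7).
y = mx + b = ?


Midpoint = (-4.5, -10.5)
Slope of AB = dy/dx = 7/(-25) = -0.2800
Perp slope = -dx/dy = 25/7 = 3.5714
b = My - (perp slope)*Mx = -10.5 + (-25*(-4.5))/7 = -10.5 + 16.0714 = 5.5714

y = 3.5714x + 5.5714


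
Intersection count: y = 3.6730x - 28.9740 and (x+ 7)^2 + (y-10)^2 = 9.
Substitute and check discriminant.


Substitute y = 3.6730x - 28.9740: (x+ 7)^2 + (3.6730x- 28.9740-10)^2 = 9
Expand to Ax^2 + Bx + C = 0, where b-k = -38.974
A = 1+m^2 = 14.490929
B = 2(m(b-k) - h) = 2(3.6730*(-38.974) + 7) = -272.303004
C = h^2 + (b-k)^2 - r^2 = 49 + 1518.972676 - 9 = 1558.972676
disc = B^2-4AC = 74148.9260 - 90363.8494 = -16214.9234
disc < 0

0 intersection points


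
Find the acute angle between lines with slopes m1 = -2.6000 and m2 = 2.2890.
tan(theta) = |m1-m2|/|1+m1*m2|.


m1-m2 = -4.889
1+m1*m2 = -4.9514
tan(theta) = |-4.889/(-4.9514)| = 0.987398
theta = arctan(|-4.889/(-4.9514)|) = 44.6367 degrees (acute angle)

44.6367 degrees


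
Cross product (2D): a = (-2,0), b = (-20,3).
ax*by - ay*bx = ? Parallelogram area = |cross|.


cross = -2*3 - 0*(-20) = -6 - 0 = -6
Parallelogram area = |-6| = 6

cross = -6, parallelogram area = 6


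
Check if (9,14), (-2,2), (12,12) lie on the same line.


9*(2-12) - 2*(12-14) + 12*(14-2)
= -90 + 4 + 144 = 58

No, not collinear (determinant = 58)


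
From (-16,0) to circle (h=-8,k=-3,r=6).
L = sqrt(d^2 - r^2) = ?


d = sqrt((-16+ 8)^2 + (0+ 3)^2) = sqrt(64+9) = 8.5440
L = sqrt(73.0000 - 36) = sqrt(37.0000) = 6.0828

6.0828


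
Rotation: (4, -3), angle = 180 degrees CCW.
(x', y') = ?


cos(180) = -1, sin(180) = 0
x' = 4*(-1) + 3*0 = -4
y' = 4*0 - 3*(-1) = 3

(-4, 3)


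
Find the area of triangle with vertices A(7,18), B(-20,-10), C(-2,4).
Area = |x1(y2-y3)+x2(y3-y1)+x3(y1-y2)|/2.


7*(-10-4) = -98
-20*(4-18) = 280
-2*(18+ 10) = -56
sum = 126
Area = |126|/2 = 63.0000

63.0000 sq units


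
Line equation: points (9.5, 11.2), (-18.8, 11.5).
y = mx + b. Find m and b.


m = (0.3)/(-28.3) = -0.0106
b = y1 - m*x1 = 11.2 - (0.3*9.5)/(-28.3) = 11.2 + 0.1007 = 11.3007

y = -0.0106x + 11.3007


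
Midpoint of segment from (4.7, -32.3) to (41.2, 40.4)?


Mx = (4.7 + 41.2)/2 = 45.9/2 = 22.9500
My = (-32.3 + 40.4)/2 = 8.1/2 = 4.0500

(22.9500, 4.0500)


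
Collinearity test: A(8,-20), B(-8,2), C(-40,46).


8*(2-46) - 8*(46+ 20) - 40*(-20-2)
= -352 - 528 + 880 = 0

Yes, collinear (determinant = 0)


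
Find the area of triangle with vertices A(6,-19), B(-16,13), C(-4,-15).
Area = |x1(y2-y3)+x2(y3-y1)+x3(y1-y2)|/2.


6*(13+ 15) = 168
-16*(-15+ 19) = -64
-4*(-19-13) = 128
sum = 232
Area = |232|/2 = 116.0000

116.0000 sq units


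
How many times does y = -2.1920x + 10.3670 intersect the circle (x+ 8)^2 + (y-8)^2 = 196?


Substitute y = -2.1920x + 10.3670: (x+ 8)^2 + (-2.1920x+10.3670-8)^2 = 196
Expand to Ax^2 + Bx + C = 0, where b-k = 2.367
A = 1+m^2 = 5.804864
B = 2(m(b-k) - h) = 2(-2.1920*2.367 + 8) = 5.623072
C = h^2 + (b-k)^2 - r^2 = 64 + 5.602689 - 196 = -126.397311
disc = B^2-4AC = 31.6189 + 2934.8768 = 2966.4957
disc > 0

2 intersection points


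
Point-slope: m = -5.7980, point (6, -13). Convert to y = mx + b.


y + 13 = -5.7980(x - 6)
y = -5.7980x - 13 + 5.7980*6
y = -5.7980x + 21.7880

y = -5.7980x + 21.7880


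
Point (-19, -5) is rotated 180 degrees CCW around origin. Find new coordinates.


cos(180) = -1, sin(180) = 0
x' = -19*(-1) + 5*0 = 19
y' = -19*0 - 5*(-1) = 5

(19, 5)


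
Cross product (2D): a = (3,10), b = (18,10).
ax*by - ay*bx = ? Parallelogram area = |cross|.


cross = 3*10 - 10*18 = 30 - 180 = -150
Parallelogram area = |-150| = 150

cross = -150, parallelogram area = 150


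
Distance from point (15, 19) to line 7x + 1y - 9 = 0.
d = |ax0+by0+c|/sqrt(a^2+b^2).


|7*15 + 1*19 - 9| = |115| = 115
sqrt(49 + 1) = sqrt(50) = 7.0711
d = 115/sqrt(50) = 16.2635

16.2635


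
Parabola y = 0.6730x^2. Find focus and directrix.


a = 0.6730
1/(4a) = 0.3715
Focus = (0, 0.3715)
Directrix: y = -0.3715

Focus = (0, 0.3715), Directrix: y = -0.3715


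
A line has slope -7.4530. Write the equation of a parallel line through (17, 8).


Parallel lines have equal slopes.
m2 = -7.4530
b2 = 8 + 7.4530*17 = 134.7010

y = -7.4530x + 134.7010


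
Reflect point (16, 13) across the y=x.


Reflection rule for y=x: (y, x)
(16, 13) -> (13, 16)

(13, 16)


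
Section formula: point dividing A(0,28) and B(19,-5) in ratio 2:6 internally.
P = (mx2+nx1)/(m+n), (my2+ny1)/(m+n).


Px = (2*19 + 6*0)/8 = 38/8 = 4.7500
Py = (2*(-5) + 6*28)/8 = 158/8 = 19.7500

P = (4.7500, 19.7500)


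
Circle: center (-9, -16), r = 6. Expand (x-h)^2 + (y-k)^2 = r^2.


(x+ 9)^2 + (y+ 16)^2 = 6^2
D = -2h = 18, E = -2k = 32
F = h^2+k^2-r^2 = 81+256-36 = 301

x^2 + y^2 + 18x + 32y + 301 = 0


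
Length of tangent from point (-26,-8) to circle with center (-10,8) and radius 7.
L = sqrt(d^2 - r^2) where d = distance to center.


d = sqrt((-26+ 10)^2 + (-8-8)^2) = sqrt(256+256) = 22.6274
L = sqrt(512.0000 - 49) = sqrt(463.0000) = 21.5174

21.5174


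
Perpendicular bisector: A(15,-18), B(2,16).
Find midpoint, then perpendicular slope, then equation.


Midpoint = (8.5, -1)
Slope of AB = dy/dx = 34/(-13) = -2.6154
Perp slope = -dx/dy = 13/34 = 0.3824
b = My - (perp slope)*Mx = -1 + (-13*8.5)/34 = -1 - 3.2500 = -4.2500

y = 0.3824x - 4.2500


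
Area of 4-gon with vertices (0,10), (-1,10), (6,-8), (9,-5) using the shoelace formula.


sum(xi*y_{i+1}) = 0*10 - 1*(-8) + 6*(-5) + 9*10 = 68
sum(yi*x_{i+1}) = 10*(-1) + 10*6 - 8*9 - 5*0 = -22
Area = |68 + 22|/2 = 90/2 = 45.0000

45.0000 sq units


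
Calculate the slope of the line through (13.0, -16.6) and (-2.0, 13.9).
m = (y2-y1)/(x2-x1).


dy = 13.9 + 16.6 = 30.5
dx = -2.0 - 13.0 = -15.0
m = 30.5/(-15.0) = -2.0333

m = -2.0333


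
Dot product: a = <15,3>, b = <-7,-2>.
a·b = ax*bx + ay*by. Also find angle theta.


a·b = 15*(-7) + 3*(-2) = -105 - 6 = -111
|a| = sqrt(225+9) = 15.2971
|b| = sqrt(49+4) = 7.2801
cos(theta) = -111/(sqrt(234)*sqrt(53)) = -111/sqrt(12402) = -0.996729
theta = arccos(-111/sqrt(12402)) = 175.3645 degrees

a·b = -111, theta = 175.3645 deg


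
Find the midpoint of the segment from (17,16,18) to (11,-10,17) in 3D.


Mx = (17+11)/2 = 14.0000
My = (16- 10)/2 = 3.0000
Mz = (18+17)/2 = 17.5000

M = (14.0000, 3.0000, 17.5000)


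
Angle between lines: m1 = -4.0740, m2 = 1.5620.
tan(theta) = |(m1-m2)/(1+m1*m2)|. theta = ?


m1-m2 = -5.636
1+m1*m2 = -5.363588
tan(theta) = |-5.636/(-5.363588)| = 1.050789
theta = arctan(|-5.636/(-5.363588)|) = 46.4187 degrees (acute angle)

46.4187 degrees


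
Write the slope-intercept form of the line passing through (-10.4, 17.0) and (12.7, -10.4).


m = (-27.4)/(23.1) = -1.1861
b = y1 - m*x1 = 17.0 - (-27.4*(-10.4))/(23.1) = 17.0 - 12.3359 = 4.6641

y = -1.1861x + 4.6641


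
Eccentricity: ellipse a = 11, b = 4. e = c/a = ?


c = sqrt(121-16) = sqrt(105) = 10.2470
e = c/a = sqrt(105)/11 = 0.9315

e = 0.9315


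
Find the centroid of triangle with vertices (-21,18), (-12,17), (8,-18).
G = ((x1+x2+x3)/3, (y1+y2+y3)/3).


Gx = (-21- 12+8)/3 = -25/3 = -8.3333
Gy = (18+17- 18)/3 = 17/3 = 5.6667

G = (-8.3333, 5.6667)


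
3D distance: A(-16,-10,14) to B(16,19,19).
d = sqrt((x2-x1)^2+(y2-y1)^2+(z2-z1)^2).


dx=32, dy=29, dz=5
d = sqrt(1024+841+25) = sqrt(1890) = 43.4741

43.4741


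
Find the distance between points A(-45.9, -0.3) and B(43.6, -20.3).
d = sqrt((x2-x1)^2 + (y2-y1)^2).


dx = 43.6 + 45.9 = 89.5
dy = -20.3 + 0.3 = -20.0
d = sqrt(8010.25 + 400.0) = sqrt(8410.25) = 91.7074

91.7074


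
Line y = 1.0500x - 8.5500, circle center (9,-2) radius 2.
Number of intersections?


Substitute y = 1.0500x - 8.5500: (x-9)^2 + (1.0500x- 8.5500+ 2)^2 = 4
Expand to Ax^2 + Bx + C = 0, where b-k = -6.55
A = 1+m^2 = 2.1025
B = 2(m(b-k) - h) = 2(1.0500*(-6.55) - 9) = -31.755
C = h^2 + (b-k)^2 - r^2 = 81 + 42.9025 - 4 = 119.9025
disc = B^2-4AC = 1008.3800 - 1008.3800 = 0
disc = 0

1 intersection point (tangent)


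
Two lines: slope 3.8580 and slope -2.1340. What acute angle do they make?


m1-m2 = 5.992
1+m1*m2 = -7.232972
tan(theta) = |5.992/(-7.232972)| = 0.828428
theta = arctan(|5.992/(-7.232972)|) = 39.6393 degrees (acute angle)

39.6393 degrees


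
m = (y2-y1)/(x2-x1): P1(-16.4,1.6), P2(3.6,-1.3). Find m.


dy = -1.3 - 1.6 = -2.9
dx = 3.6 + 16.4 = 20.0
m = -2.9/20.0 = -0.1450

m = -0.1450


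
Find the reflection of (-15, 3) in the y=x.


Reflection rule for y=x: (y, x)
(-15, 3) -> (3, -15)

(3, -15)


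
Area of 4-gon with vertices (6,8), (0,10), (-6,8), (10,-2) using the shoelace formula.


sum(xi*y_{i+1}) = 6*10 + 0*8 - 6*(-2) + 10*8 = 152
sum(yi*x_{i+1}) = 8*0 + 10*(-6) + 8*10 - 2*6 = 8
Area = |152 - 8|/2 = 144/2 = 72.0000

72.0000 sq units


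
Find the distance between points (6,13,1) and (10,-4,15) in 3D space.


dx=4, dy=-17, dz=14
d = sqrt(16+289+196) = sqrt(501) = 22.3830

22.3830


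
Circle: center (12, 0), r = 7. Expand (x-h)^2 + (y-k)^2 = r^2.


(x-12)^2 + (y-0)^2 = 7^2
D = -2h = -24, E = -2k = 0
F = h^2+k^2-r^2 = 144+0-49 = 95

x^2 + y^2 - 24x + 95 = 0


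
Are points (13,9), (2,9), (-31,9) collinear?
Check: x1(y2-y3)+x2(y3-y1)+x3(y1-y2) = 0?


13*(9-9) + 2*(9-9) - 31*(9-9)
= 0 + 0 + 0 = 0

Yes, collinear (determinant = 0)


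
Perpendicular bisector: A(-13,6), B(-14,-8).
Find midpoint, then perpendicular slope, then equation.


Midpoint = (-13.5, -1)
Slope of AB = dy/dx = -14/(-1) = 14.0000
Perp slope = -dx/dy = -1/14 = -0.0714
b = My - (perp slope)*Mx = -1 + (-1*(-13.5))/(-14) = -1 - 0.9643 = -1.9643

y = -0.0714x - 1.9643


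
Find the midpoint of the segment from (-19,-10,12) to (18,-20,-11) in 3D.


Mx = (-19+18)/2 = -0.5000
My = (-10- 20)/2 = -15.0000
Mz = (12- 11)/2 = 0.5000

M = (-0.5000, -15.0000, 0.5000)


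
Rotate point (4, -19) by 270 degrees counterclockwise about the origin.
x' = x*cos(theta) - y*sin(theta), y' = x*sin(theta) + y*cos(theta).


cos(270) = 0, sin(270) = -1
x' = 4*0 + 19*(-1) = -19
y' = 4*(-1) - 19*0 = -4

(-19, -4)


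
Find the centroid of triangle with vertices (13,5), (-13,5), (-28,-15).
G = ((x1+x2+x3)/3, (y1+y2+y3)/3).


Gx = (13- 13- 28)/3 = -28/3 = -9.3333
Gy = (5+5- 15)/3 = -5/3 = -1.6667

G = (-9.3333, -1.6667)


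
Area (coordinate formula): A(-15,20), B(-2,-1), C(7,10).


-15*(-1-10) = 165
-2*(10-20) = 20
7*(20+ 1) = 147
sum = 332
Area = |332|/2 = 166.0000

166.0000 sq units


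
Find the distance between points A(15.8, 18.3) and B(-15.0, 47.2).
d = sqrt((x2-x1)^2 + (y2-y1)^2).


dx = -15.0 - 15.8 = -30.8
dy = 47.2 - 18.3 = 28.9
d = sqrt(948.64 + 835.21) = sqrt(1783.85) = 42.2356

42.2356


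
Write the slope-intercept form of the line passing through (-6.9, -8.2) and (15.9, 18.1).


m = (26.3)/(22.8) = 1.1535
b = y1 - m*x1 = -8.2 - (26.3*(-6.9))/(22.8) = -8.2 + 7.9592 = -0.2408

y = 1.1535x - 0.2408


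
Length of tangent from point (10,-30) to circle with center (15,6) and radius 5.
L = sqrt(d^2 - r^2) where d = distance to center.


d = sqrt((10-15)^2 + (-30-6)^2) = sqrt(25+1296) = 36.3456
L = sqrt(1321.0000 - 25) = sqrt(1296.0000) = 36.0000

36.0000


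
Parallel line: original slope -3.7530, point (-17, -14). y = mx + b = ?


Parallel lines have equal slopes.
m2 = -3.7530
b2 = -14 + 3.7530*(-17) = -77.8010

y = -3.7530x - 77.8010


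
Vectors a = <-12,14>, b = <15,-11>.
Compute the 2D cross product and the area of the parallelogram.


cross = -12*(-11) - 14*15 = 132 - 210 = -78
Parallelogram area = |-78| = 78

cross = -78, parallelogram area = 78


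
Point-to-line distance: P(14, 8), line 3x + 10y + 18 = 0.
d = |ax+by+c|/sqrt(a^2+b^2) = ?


|3*14 + 10*8 + 18| = |140| = 140
sqrt(9 + 100) = sqrt(109) = 10.4403
d = 140/sqrt(109) = 13.4096

13.4096


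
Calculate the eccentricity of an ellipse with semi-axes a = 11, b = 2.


c = sqrt(121-4) = sqrt(117) = 10.8167
e = c/a = sqrt(117)/11 = 0.9833

e = 0.9833


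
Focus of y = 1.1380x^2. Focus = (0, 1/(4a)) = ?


a = 1.1380
4a = 4.5520
focus = (0, 1/4.5520) = (0, 0.2197)

Focus = (0, 0.2197)


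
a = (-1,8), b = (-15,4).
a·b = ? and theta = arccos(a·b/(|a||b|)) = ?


a·b = -1*(-15) + 8*4 = 15 + 32 = 47
|a| = sqrt(1+64) = 8.0623
|b| = sqrt(225+16) = 15.5242
cos(theta) = 47/(sqrt(65)*sqrt(241)) = 47/sqrt(15665) = 0.375520
theta = arccos(47/sqrt(15665)) = 67.9436 degrees

a·b = 47, theta = 67.9436 deg


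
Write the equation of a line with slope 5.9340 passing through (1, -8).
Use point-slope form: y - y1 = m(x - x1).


y + 8 = 5.9340(x - 1)
y = 5.9340x - 8 - 5.9340*1
y = 5.9340x - 13.9340

y = 5.9340x - 13.9340


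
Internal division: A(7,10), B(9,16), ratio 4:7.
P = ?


Px = (4*9 + 7*7)/11 = 85/11 = 7.7273
Py = (4*16 + 7*10)/11 = 134/11 = 12.1818

P = (7.7273, 12.1818)


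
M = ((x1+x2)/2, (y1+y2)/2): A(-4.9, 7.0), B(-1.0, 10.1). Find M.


Mx = (-4.9 - 1.0)/2 = -5.9/2 = -2.9500
My = (7.0 + 10.1)/2 = 17.1/2 = 8.5500

(-2.9500, 8.5500)


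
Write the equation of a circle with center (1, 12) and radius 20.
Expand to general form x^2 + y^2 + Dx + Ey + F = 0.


(x-1)^2 + (y-12)^2 = 20^2
D = -2h = -2, E = -2k = -24
F = h^2+k^2-r^2 = 1+144-400 = -255

x^2 + y^2 - 2x - 24y - 255 = 0


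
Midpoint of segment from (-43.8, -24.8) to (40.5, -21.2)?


Mx = (-43.8 + 40.5)/2 = -3.3/2 = -1.6500
My = (-24.8 - 21.2)/2 = -46.0/2 = -23.0000

(-1.6500, -23.0000)


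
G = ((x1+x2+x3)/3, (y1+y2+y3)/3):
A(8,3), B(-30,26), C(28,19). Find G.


Gx = (8- 30+28)/3 = 6/3 = 2.0000
Gy = (3+26+19)/3 = 48/3 = 16.0000

G = (2.0000, 16.0000)


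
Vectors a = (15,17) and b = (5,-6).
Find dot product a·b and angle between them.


a·b = 15*5 + 17*(-6) = 75 - 102 = -27
|a| = sqrt(225+289) = 22.6716
|b| = sqrt(25+36) = 7.8102
cos(theta) = -27/(sqrt(514)*sqrt(61)) = -27/sqrt(31354) = -0.152482
theta = arccos(-27/sqrt(31354)) = 98.7708 degrees

a·b = -27, theta = 98.7708 deg


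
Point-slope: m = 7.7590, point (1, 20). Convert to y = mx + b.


y - 20 = 7.7590(x - 1)
y = 7.7590x + 20 - 7.7590*1
y = 7.7590x + 12.2410

y = 7.7590x + 12.2410


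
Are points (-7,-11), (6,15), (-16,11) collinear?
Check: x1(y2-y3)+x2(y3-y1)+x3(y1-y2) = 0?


-7*(15-11) + 6*(11+ 11) - 16*(-11-15)
= -28 + 132 + 416 = 520

No, not collinear (determinant = 520)


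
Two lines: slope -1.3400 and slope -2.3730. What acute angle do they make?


m1-m2 = 1.033
1+m1*m2 = 4.17982
tan(theta) = |1.033/4.17982| = 0.247140
theta = arctan(|1.033/4.17982|) = 13.8819 degrees (acute angle)

13.8819 degrees


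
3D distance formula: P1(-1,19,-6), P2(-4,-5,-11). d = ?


dx=-3, dy=-24, dz=-5
d = sqrt(9+576+25) = sqrt(610) = 24.6982

24.6982


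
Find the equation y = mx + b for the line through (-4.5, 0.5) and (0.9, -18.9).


m = (-19.4)/(5.4) = -3.5926
b = y1 - m*x1 = 0.5 - (-19.4*(-4.5))/(5.4) = 0.5 - 16.1667 = -15.6667

y = -3.5926x - 15.6667


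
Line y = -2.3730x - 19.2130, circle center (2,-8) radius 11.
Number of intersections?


Substitute y = -2.3730x - 19.2130: (x-2)^2 + (-2.3730x- 19.2130+ 8)^2 = 121
Expand to Ax^2 + Bx + C = 0, where b-k = -11.213
A = 1+m^2 = 6.631129
B = 2(m(b-k) - h) = 2(-2.3730*(-11.213) - 2) = 49.216898
C = h^2 + (b-k)^2 - r^2 = 4 + 125.731369 - 121 = 8.731369
disc = B^2-4AC = 2422.3030 - 231.5953 = 2190.7077
disc > 0

2 intersection points


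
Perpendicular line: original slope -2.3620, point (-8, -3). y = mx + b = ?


Perpendicular slope = -1/m1 = -1/(-2.3620) = 0.4234
b2 = y0 - m2*x0 = -3 - 8/(-2.3620) = -3 + 3.3870 = 0.3870

y = 0.4234x + 0.3870


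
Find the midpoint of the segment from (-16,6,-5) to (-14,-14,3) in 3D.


Mx = (-16- 14)/2 = -15.0000
My = (6- 14)/2 = -4.0000
Mz = (-5+3)/2 = -1.0000

M = (-15.0000, -4.0000, -1.0000)


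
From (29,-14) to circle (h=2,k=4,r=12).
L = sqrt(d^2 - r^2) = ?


d = sqrt((29-2)^2 + (-14-4)^2) = sqrt(729+324) = 32.4500
L = sqrt(1053.0000 - 144) = sqrt(909.0000) = 30.1496

30.1496


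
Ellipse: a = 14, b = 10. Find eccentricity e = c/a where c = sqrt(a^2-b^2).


c = sqrt(196-100) = sqrt(96) = 9.7980
e = c/a = sqrt(96)/14 = 0.6999

e = 0.6999


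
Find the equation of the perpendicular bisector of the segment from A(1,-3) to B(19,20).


Midpoint = (10, 8.5)
Slope of AB = dy/dx = 23/18 = 1.2778
Perp slope = -dx/dy = -18/23 = -0.7826
b = My - (perp slope)*Mx = 8.5 + (18*10)/23 = 8.5 + 7.8261 = 16.3261

y = -0.7826x + 16.3261


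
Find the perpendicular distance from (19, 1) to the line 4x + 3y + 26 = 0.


|4*19 + 3*1 + 26| = |105| = 105
sqrt(16 + 9) = sqrt(25) = 5.0000
d = 105/sqrt(25) = 21.0000

21.0000


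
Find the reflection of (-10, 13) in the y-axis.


Reflection rule for y-axis: (-x, y)
(-10, 13) -> (10, 13)

(10, 13)


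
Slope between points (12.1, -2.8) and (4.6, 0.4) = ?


dy = 0.4 + 2.8 = 3.2
dx = 4.6 - 12.1 = -7.5
m = 3.2/(-7.5) = -0.4267

m = -0.4267


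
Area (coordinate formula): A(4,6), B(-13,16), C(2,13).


4*(16-13) = 12
-13*(13-6) = -91
2*(6-16) = -20
sum = -99
Area = |-99|/2 = 49.5000

49.5000 sq units


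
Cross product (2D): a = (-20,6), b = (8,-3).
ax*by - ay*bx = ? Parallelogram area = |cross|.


cross = -20*(-3) - 6*8 = 60 - 48 = 12
Parallelogram area = |12| = 12

cross = 12, parallelogram area = 12


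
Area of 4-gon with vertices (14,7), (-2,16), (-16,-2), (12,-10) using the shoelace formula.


sum(xi*y_{i+1}) = 14*16 - 2*(-2) - 16*(-10) + 12*7 = 472
sum(yi*x_{i+1}) = 7*(-2) + 16*(-16) - 2*12 - 10*14 = -434
Area = |472 + 434|/2 = 906/2 = 453.0000

453.0000 sq units


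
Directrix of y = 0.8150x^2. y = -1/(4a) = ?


a = 0.8150
1/(4a) = 0.3067
directrix: y = -0.3067 = -0.3067

y = -0.3067


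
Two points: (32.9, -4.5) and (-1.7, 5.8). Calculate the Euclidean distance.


dx = -1.7 - 32.9 = -34.6
dy = 5.8 + 4.5 = 10.3
d = sqrt(1197.16 + 106.09) = sqrt(1303.25) = 36.1006

36.1006


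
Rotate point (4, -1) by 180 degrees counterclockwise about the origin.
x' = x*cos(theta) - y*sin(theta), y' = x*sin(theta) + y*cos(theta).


cos(180) = -1, sin(180) = 0
x' = 4*(-1) + 1*0 = -4
y' = 4*0 - 1*(-1) = 1

(-4, 1)


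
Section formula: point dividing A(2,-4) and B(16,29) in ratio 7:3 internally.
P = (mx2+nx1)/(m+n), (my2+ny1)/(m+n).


Px = (7*16 + 3*2)/10 = 118/10 = 11.8000
Py = (7*29 + 3*(-4))/10 = 191/10 = 19.1000

P = (11.8000, 19.1000)


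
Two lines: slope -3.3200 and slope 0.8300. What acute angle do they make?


m1-m2 = -4.15
1+m1*m2 = -1.7556
tan(theta) = |-4.15/(-1.7556)| = 2.363864
theta = arctan(|-4.15/(-1.7556)|) = 67.0699 degrees (acute angle)

67.0699 degrees


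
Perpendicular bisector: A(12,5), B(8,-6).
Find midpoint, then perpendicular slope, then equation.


Midpoint = (10, -0.5)
Slope of AB = dy/dx = -11/(-4) = 2.7500
Perp slope = -dx/dy = -4/11 = -0.3636
b = My - (perp slope)*Mx = -0.5 + (-4*10)/(-11) = -0.5 + 3.6364 = 3.1364

y = -0.3636x + 3.1364


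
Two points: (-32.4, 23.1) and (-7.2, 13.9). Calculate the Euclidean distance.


dx = -7.2 + 32.4 = 25.2
dy = 13.9 - 23.1 = -9.2
d = sqrt(635.04 + 84.64) = sqrt(719.68) = 26.8269

26.8269


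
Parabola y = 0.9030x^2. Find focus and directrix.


a = 0.9030
1/(4a) = 0.2769
Focus = (0, 0.2769)
Directrix: y = -0.2769

Focus = (0, 0.2769), Directrix: y = -0.2769


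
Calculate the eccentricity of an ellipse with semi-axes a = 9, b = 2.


c = sqrt(81-4) = sqrt(77) = 8.7750
e = c/a = sqrt(77)/9 = 0.9750

e = 0.9750


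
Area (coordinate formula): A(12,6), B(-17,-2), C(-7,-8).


12*(-2+ 8) = 72
-17*(-8-6) = 238
-7*(6+ 2) = -56
sum = 254
Area = |254|/2 = 127.0000

127.0000 sq units


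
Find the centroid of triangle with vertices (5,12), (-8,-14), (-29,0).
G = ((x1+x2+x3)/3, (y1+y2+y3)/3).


Gx = (5- 8- 29)/3 = -32/3 = -10.6667
Gy = (12- 14+0)/3 = -2/3 = -0.6667

G = (-10.6667, -0.6667)


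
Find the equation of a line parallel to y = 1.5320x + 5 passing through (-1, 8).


Parallel lines have equal slopes.
m2 = 1.5320
b2 = 8 - 1.5320*(-1) = 9.5320

y = 1.5320x + 9.5320


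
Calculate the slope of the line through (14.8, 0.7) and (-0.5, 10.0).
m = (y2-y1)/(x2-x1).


dy = 10.0 - 0.7 = 9.3
dx = -0.5 - 14.8 = -15.3
m = 9.3/(-15.3) = -0.6078

m = -0.6078


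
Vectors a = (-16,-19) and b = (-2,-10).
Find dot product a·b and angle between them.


a·b = -16*(-2) - 19*(-10) = 32 + 190 = 222
|a| = sqrt(256+361) = 24.8395
|b| = sqrt(4+100) = 10.1980
cos(theta) = 222/(sqrt(617)*sqrt(104)) = 222/sqrt(64168) = 0.876383
theta = arccos(222/sqrt(64168)) = 28.7910 degrees

a·b = 222, theta = 28.7910 deg


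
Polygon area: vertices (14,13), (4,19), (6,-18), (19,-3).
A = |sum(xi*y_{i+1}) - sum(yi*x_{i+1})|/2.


sum(xi*y_{i+1}) = 14*19 + 4*(-18) + 6*(-3) + 19*13 = 423
sum(yi*x_{i+1}) = 13*4 + 19*6 - 18*19 - 3*14 = -218
Area = |423 + 218|/2 = 641/2 = 320.5000

320.5000 sq units


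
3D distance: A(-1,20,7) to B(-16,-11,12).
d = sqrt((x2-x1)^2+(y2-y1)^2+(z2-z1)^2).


dx=-15, dy=-31, dz=5
d = sqrt(225+961+25) = sqrt(1211) = 34.7994

34.7994


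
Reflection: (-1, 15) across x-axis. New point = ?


Reflection rule for x-axis: (x, -y)
(-1, 15) -> (-1, -15)

(-1, -15)


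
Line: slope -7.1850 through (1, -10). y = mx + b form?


y + 10 = -7.1850(x - 1)
y = -7.1850x - 10 + 7.1850*1
y = -7.1850x - 2.8150

y = -7.1850x - 2.8150


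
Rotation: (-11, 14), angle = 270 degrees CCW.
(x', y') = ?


cos(270) = 0, sin(270) = -1
x' = -11*0 - 14*(-1) = 14
y' = -11*(-1) + 14*0 = 11

(14, 11)


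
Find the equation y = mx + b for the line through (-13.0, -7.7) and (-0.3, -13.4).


m = (-5.7)/(12.7) = -0.4488
b = y1 - m*x1 = -7.7 - (-5.7*(-13.0))/(12.7) = -7.7 - 5.8346 = -13.5346

y = -0.4488x - 13.5346


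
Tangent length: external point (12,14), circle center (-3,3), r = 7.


d = sqrt((12+ 3)^2 + (14-3)^2) = sqrt(225+121) = 18.6011
L = sqrt(346.0000 - 49) = sqrt(297.0000) = 17.2337

17.2337


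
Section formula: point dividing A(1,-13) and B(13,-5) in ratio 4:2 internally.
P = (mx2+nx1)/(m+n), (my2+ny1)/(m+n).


Px = (4*13 + 2*1)/6 = 54/6 = 9.0000
Py = (4*(-5) + 2*(-13))/6 = -46/6 = -7.6667

P = (9.0000, -7.6667)


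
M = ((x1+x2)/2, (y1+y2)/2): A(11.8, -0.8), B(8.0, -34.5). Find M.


Mx = (11.8 + 8.0)/2 = 19.8/2 = 9.9000
My = (-0.8 - 34.5)/2 = -35.3/2 = -17.6500

(9.9000, -17.6500)


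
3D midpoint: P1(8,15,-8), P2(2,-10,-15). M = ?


Mx = (8+2)/2 = 5.0000
My = (15- 10)/2 = 2.5000
Mz = (-8- 15)/2 = -11.5000

M = (5.0000, 2.5000, -11.5000)


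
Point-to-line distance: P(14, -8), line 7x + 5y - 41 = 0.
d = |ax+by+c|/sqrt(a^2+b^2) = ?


|7*14 + 5*(-8) - 41| = |17| = 17
sqrt(49 + 25) = sqrt(74) = 8.6023
d = 17/sqrt(74) = 1.9762

1.9762


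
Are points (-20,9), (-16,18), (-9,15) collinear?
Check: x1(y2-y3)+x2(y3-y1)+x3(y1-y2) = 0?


-20*(18-15) - 16*(15-9) - 9*(9-18)
= -60 - 96 + 81 = -75

No, not collinear (determinant = -75)


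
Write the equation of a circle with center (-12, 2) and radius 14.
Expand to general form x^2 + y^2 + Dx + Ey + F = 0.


(x+ 12)^2 + (y-2)^2 = 14^2
D = -2h = 24, E = -2k = -4
F = h^2+k^2-r^2 = 144+4-196 = -48

x^2 + y^2 + 24x - 4y - 48 = 0


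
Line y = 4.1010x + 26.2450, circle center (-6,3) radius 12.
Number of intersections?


Substitute y = 4.1010x + 26.2450: (x+ 6)^2 + (4.1010x+26.2450-3)^2 = 144
Expand to Ax^2 + Bx + C = 0, where b-k = 23.245
A = 1+m^2 = 17.818201
B = 2(m(b-k) - h) = 2(4.1010*23.245 + 6) = 202.65549
C = h^2 + (b-k)^2 - r^2 = 36 + 540.330025 - 144 = 432.330025
disc = B^2-4AC = 41069.2476 - 30813.3731 = 10255.8745
disc > 0

2 intersection points


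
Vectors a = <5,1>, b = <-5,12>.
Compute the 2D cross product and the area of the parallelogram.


cross = 5*12 - 1*(-5) = 60 + 5 = 65
Parallelogram area = |65| = 65

cross = 65, parallelogram area = 65


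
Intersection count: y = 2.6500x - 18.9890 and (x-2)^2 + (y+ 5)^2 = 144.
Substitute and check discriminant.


Substitute y = 2.6500x - 18.9890: (x-2)^2 + (2.6500x- 18.9890+ 5)^2 = 144
Expand to Ax^2 + Bx + C = 0, where b-k = -13.989
A = 1+m^2 = 8.0225
B = 2(m(b-k) - h) = 2(2.6500*(-13.989) - 2) = -78.1417
C = h^2 + (b-k)^2 - r^2 = 4 + 195.692121 - 144 = 55.692121
disc = B^2-4AC = 6106.1253 - 1787.1602 = 4318.9651
disc > 0

2 intersection points


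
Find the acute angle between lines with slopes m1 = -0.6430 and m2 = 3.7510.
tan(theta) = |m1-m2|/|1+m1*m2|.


m1-m2 = -4.394
1+m1*m2 = -1.411893
tan(theta) = |-4.394/(-1.411893)| = 3.112134
theta = arctan(|-4.394/(-1.411893)|) = 72.1866 degrees (acute angle)

72.1866 degrees


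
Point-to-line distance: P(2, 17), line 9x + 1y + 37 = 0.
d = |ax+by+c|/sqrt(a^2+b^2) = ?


|9*2 + 1*17 + 37| = |72| = 72
sqrt(81 + 1) = sqrt(82) = 9.0554
d = 72/sqrt(82) = 7.9511

7.9511


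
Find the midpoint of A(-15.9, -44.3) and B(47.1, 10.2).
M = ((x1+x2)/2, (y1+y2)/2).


Mx = (-15.9 + 47.1)/2 = 31.2/2 = 15.6000
My = (-44.3 + 10.2)/2 = -34.1/2 = -17.0500

(15.6000, -17.0500)


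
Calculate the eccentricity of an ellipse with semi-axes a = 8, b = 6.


c = sqrt(64-36) = sqrt(28) = 5.2915
e = c/a = sqrt(28)/8 = 0.6614

e = 0.6614


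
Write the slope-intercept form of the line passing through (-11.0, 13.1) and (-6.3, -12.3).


m = (-25.4)/(4.7) = -5.4043
b = y1 - m*x1 = 13.1 - (-25.4*(-11.0))/(4.7) = 13.1 - 59.4468 = -46.3468

y = -5.4043x - 46.3468


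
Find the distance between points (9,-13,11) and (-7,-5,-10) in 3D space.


dx=-16, dy=8, dz=-21
d = sqrt(256+64+441) = sqrt(761) = 27.5862

27.5862


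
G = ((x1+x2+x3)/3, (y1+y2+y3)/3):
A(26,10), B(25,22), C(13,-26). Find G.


Gx = (26+25+13)/3 = 64/3 = 21.3333
Gy = (10+22- 26)/3 = 6/3 = 2.0000

G = (21.3333, 2.0000)


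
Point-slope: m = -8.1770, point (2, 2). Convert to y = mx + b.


y - 2 = -8.1770(x - 2)
y = -8.1770x + 2 + 8.1770*2
y = -8.1770x + 18.3540

y = -8.1770x + 18.3540


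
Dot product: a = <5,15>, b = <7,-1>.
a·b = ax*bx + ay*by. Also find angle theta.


a·b = 5*7 + 15*(-1) = 35 - 15 = 20
|a| = sqrt(25+225) = 15.8114
|b| = sqrt(49+1) = 7.0711
cos(theta) = 20/(sqrt(250)*sqrt(50)) = 20/sqrt(12500) = 0.178885
theta = arccos(20/sqrt(12500)) = 79.6952 degrees

a·b = 20, theta = 79.6952 deg


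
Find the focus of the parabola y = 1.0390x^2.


a = 1.0390
4a = 4.1560
focus = (0, 1/4.1560) = (0, 0.2406)

Focus = (0, 0.2406)


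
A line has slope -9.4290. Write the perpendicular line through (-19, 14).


Perpendicular slope = -1/m1 = -1/(-9.4290) = 0.1061
b2 = y0 - m2*x0 = 14 - 19/(-9.4290) = 14 + 2.0151 = 16.0151

y = 0.1061x + 16.0151


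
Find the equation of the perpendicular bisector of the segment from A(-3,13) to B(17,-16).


Midpoint = (7, -1.5)
Slope of AB = dy/dx = -29/20 = -1.4500
Perp slope = -dx/dy = 20/29 = 0.6897
b = My - (perp slope)*Mx = -1.5 + (20*7)/(-29) = -1.5 - 4.8276 = -6.3276

y = 0.6897x - 6.3276


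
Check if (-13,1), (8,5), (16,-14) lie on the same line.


-13*(5+ 14) + 8*(-14-1) + 16*(1-5)
= -247 - 120 - 64 = -431

No, not collinear (determinant = -431)


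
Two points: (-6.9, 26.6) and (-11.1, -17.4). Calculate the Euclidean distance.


dx = -11.1 + 6.9 = -4.2
dy = -17.4 - 26.6 = -44.0
d = sqrt(17.64 + 1936.0) = sqrt(1953.64) = 44.2000

44.2000


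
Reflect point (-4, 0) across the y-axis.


Reflection rule for y-axis: (-x, y)
(-4, 0) -> (4, 0)

(4, 0)


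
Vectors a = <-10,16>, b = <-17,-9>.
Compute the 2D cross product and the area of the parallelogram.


cross = -10*(-9) - 16*(-17) = 90 + 272 = 362
Parallelogram area = |362| = 362

cross = 362, parallelogram area = 362


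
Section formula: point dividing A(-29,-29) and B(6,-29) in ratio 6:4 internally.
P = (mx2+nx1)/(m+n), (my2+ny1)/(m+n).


Px = (6*6 + 4*(-29))/10 = -80/10 = -8.0000
Py = (6*(-29) + 4*(-29))/10 = -290/10 = -29.0000

P = (-8.0000, -29.0000)


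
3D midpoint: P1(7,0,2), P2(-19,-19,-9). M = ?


Mx = (7- 19)/2 = -6.0000
My = (0- 19)/2 = -9.5000
Mz = (2- 9)/2 = -3.5000

M = (-6.0000, -9.5000, -3.5000)


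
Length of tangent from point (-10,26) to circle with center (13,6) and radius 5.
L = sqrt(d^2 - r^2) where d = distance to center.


d = sqrt((-10-13)^2 + (26-6)^2) = sqrt(529+400) = 30.4795
L = sqrt(929.0000 - 25) = sqrt(904.0000) = 30.0666

30.0666


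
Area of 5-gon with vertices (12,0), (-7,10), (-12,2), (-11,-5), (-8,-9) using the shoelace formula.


sum(xi*y_{i+1}) = 12*10 - 7*2 - 12*(-5) - 11*(-9) - 8*0 = 265
sum(yi*x_{i+1}) = 0*(-7) + 10*(-12) + 2*(-11) - 5*(-8) - 9*12 = -210
Area = |265 + 210|/2 = 475/2 = 237.5000

237.5000 sq units


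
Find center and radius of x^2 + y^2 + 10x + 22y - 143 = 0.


h = -D/2 = -10/2 = -5
k = -E/2 = -22/2 = -11
r^2 = h^2 + k^2 - F = 25 + 121 + 143 = 289
r = 17

Center (-5, -11), radius = 17


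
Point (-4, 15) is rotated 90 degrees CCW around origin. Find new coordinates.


cos(90) = 0, sin(90) = 1
x' = -4*0 - 15*1 = -15
y' = -4*1 + 15*0 = -4

(-15, -4)


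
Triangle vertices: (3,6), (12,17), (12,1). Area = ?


3*(17-1) = 48
12*(1-6) = -60
12*(6-17) = -132
sum = -144
Area = |-144|/2 = 72.0000

72.0000 sq units


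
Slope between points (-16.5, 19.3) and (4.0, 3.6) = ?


dy = 3.6 - 19.3 = -15.7
dx = 4.0 + 16.5 = 20.5
m = -15.7/20.5 = -0.7659

m = -0.7659


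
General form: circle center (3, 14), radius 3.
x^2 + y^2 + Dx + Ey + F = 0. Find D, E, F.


(x-3)^2 + (y-14)^2 = 3^2
D = -2h = -6, E = -2k = -28
F = h^2+k^2-r^2 = 9+196-9 = 196

D = -6, E = -28, F = 196


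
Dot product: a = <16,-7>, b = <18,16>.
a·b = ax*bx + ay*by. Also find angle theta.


a·b = 16*18 - 7*16 = 288 - 112 = 176
|a| = sqrt(256+49) = 17.4642
|b| = sqrt(324+256) = 24.0832
cos(theta) = 176/(sqrt(305)*sqrt(580)) = 176/sqrt(176900) = 0.418455
theta = arccos(176/sqrt(176900)) = 65.2629 degrees

a·b = 176, theta = 65.2629 deg


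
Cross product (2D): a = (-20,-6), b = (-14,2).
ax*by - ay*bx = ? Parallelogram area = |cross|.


cross = -20*2 + 6*(-14) = -40 - 84 = -124
Parallelogram area = |-124| = 124

cross = -124, parallelogram area = 124


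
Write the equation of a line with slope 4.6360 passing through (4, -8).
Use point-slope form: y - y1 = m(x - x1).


y + 8 = 4.6360(x - 4)
y = 4.6360x - 8 - 4.6360*4
y = 4.6360x - 26.5440

y = 4.6360x - 26.5440


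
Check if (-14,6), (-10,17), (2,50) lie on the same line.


-14*(17-50) - 10*(50-6) + 2*(6-17)
= 462 - 440 - 22 = 0

Yes, collinear (determinant = 0)


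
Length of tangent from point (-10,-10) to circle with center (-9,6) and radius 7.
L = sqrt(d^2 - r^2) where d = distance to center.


d = sqrt((-10+ 9)^2 + (-10-6)^2) = sqrt(1+256) = 16.0312
L = sqrt(257.0000 - 49) = sqrt(208.0000) = 14.4222

14.4222


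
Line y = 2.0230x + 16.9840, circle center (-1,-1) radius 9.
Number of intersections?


Substitute y = 2.0230x + 16.9840: (x+ 1)^2 + (2.0230x+16.9840+ 1)^2 = 81
Expand to Ax^2 + Bx + C = 0, where b-k = 17.984
A = 1+m^2 = 5.092529
B = 2(m(b-k) - h) = 2(2.0230*17.984 + 1) = 74.763264
C = h^2 + (b-k)^2 - r^2 = 1 + 323.424256 - 81 = 243.424256
disc = B^2-4AC = 5589.5456 - 4958.5803 = 630.9653
disc > 0

2 intersection points
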